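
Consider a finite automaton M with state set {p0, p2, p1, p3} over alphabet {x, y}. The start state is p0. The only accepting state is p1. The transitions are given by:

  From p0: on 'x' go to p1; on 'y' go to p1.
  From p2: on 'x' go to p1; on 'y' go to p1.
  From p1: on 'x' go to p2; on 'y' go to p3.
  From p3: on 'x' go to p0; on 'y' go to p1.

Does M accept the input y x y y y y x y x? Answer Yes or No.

No

Trace: p0 -y-> p1 -x-> p2 -y-> p1 -y-> p3 -y-> p1 -y-> p3 -x-> p0 -y-> p1 -x-> p2
End state p2 is not accepting.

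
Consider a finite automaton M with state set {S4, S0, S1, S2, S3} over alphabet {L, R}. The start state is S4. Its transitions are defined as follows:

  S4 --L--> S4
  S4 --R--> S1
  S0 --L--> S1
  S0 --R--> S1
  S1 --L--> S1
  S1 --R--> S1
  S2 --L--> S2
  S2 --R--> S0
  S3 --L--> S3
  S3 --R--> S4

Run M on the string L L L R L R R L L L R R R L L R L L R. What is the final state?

Trace: S4 -L-> S4 -L-> S4 -L-> S4 -R-> S1 -L-> S1 -R-> S1 -R-> S1 -L-> S1 -L-> S1 -L-> S1 -R-> S1 -R-> S1 -R-> S1 -L-> S1 -L-> S1 -R-> S1 -L-> S1 -L-> S1 -R-> S1

S1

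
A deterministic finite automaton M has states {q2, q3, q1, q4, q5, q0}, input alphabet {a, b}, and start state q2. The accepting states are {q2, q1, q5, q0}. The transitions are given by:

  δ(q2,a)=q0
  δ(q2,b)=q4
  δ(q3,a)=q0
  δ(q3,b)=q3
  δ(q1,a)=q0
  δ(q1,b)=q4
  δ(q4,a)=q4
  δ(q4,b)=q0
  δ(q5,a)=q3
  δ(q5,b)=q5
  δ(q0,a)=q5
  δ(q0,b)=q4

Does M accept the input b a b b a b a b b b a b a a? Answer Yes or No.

Yes

Trace: q2 -b-> q4 -a-> q4 -b-> q0 -b-> q4 -a-> q4 -b-> q0 -a-> q5 -b-> q5 -b-> q5 -b-> q5 -a-> q3 -b-> q3 -a-> q0 -a-> q5
End state q5 is accepting.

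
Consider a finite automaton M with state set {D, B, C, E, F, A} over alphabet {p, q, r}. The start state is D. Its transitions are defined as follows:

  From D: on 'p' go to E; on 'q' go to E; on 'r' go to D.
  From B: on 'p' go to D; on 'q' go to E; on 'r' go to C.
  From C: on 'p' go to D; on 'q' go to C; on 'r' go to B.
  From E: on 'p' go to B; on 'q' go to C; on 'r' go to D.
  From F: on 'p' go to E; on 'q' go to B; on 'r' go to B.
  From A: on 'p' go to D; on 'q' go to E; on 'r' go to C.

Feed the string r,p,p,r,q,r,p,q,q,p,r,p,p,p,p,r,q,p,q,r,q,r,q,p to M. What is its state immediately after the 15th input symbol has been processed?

E

Trace: D -r-> D -p-> E -p-> B -r-> C -q-> C -r-> B -p-> D -q-> E -q-> C -p-> D -r-> D -p-> E -p-> B -p-> D -p-> E
After 15 symbols: E.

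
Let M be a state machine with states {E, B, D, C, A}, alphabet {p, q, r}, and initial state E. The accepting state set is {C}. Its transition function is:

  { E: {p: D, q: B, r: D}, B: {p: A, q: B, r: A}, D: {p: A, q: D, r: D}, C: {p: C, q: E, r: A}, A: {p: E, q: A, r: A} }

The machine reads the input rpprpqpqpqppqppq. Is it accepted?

Trace: E -r-> D -p-> A -p-> E -r-> D -p-> A -q-> A -p-> E -q-> B -p-> A -q-> A -p-> E -p-> D -q-> D -p-> A -p-> E -q-> B
End state B is not accepting.

No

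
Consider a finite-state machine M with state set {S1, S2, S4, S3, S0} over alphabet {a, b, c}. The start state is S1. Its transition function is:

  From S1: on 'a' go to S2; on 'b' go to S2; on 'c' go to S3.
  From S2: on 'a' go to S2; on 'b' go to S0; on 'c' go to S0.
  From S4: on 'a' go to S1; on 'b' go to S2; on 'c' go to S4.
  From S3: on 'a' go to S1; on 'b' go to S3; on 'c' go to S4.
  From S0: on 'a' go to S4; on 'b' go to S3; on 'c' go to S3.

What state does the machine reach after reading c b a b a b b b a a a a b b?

S3

S1 → S3 → S3 → S1 → S2 → S2 → S0 → S3 → S3 → S1 → S2 → S2 → S2 → S0 → S3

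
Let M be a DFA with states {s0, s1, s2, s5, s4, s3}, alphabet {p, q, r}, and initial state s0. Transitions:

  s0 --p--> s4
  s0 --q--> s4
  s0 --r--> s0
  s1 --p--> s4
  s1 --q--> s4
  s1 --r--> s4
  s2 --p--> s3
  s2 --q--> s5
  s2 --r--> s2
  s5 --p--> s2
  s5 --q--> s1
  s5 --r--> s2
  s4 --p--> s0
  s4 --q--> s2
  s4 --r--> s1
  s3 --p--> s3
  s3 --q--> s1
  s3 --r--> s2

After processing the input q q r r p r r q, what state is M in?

s5

Trace: s0 -q-> s4 -q-> s2 -r-> s2 -r-> s2 -p-> s3 -r-> s2 -r-> s2 -q-> s5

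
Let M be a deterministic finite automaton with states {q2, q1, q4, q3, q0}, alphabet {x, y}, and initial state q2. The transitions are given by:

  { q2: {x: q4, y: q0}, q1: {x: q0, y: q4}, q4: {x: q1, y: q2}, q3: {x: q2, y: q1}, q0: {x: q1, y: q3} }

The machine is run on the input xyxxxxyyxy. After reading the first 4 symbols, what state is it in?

Trace: q2 -x-> q4 -y-> q2 -x-> q4 -x-> q1
After 4 symbols: q1.

q1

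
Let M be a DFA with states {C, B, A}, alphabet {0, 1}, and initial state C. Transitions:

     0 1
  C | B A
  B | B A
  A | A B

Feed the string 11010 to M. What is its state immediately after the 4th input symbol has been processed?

A

C → A → B → B → A
After 4 symbols: A.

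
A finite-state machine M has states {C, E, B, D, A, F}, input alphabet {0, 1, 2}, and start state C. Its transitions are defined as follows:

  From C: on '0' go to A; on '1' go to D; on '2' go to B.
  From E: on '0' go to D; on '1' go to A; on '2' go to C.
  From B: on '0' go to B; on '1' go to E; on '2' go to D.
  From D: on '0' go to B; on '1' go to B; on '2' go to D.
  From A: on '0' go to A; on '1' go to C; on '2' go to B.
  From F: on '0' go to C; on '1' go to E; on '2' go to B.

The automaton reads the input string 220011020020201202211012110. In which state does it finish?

D

start at C
read '2': C → B
read '2': B → D
read '0': D → B
read '0': B → B
read '1': B → E
read '1': E → A
read '0': A → A
read '2': A → B
read '0': B → B
read '0': B → B
read '2': B → D
read '0': D → B
read '2': B → D
read '0': D → B
read '1': B → E
read '2': E → C
read '0': C → A
read '2': A → B
read '2': B → D
read '1': D → B
read '1': B → E
read '0': E → D
read '1': D → B
read '2': B → D
read '1': D → B
read '1': B → E
read '0': E → D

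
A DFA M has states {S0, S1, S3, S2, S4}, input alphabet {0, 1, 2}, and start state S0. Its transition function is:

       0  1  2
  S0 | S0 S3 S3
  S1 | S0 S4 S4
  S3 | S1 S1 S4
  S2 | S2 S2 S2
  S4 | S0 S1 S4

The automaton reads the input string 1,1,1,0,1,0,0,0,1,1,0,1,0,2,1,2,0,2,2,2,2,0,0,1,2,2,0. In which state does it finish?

start at S0
read '1': S0 → S3
read '1': S3 → S1
read '1': S1 → S4
read '0': S4 → S0
read '1': S0 → S3
read '0': S3 → S1
read '0': S1 → S0
read '0': S0 → S0
read '1': S0 → S3
read '1': S3 → S1
read '0': S1 → S0
read '1': S0 → S3
read '0': S3 → S1
read '2': S1 → S4
read '1': S4 → S1
read '2': S1 → S4
read '0': S4 → S0
read '2': S0 → S3
read '2': S3 → S4
read '2': S4 → S4
read '2': S4 → S4
read '0': S4 → S0
read '0': S0 → S0
read '1': S0 → S3
read '2': S3 → S4
read '2': S4 → S4
read '0': S4 → S0

S0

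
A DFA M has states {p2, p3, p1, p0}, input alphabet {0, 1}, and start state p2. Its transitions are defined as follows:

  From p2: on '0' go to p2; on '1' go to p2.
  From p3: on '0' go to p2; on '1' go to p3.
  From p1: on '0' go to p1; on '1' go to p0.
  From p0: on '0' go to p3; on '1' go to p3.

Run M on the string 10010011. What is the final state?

Trace: p2 -1-> p2 -0-> p2 -0-> p2 -1-> p2 -0-> p2 -0-> p2 -1-> p2 -1-> p2

p2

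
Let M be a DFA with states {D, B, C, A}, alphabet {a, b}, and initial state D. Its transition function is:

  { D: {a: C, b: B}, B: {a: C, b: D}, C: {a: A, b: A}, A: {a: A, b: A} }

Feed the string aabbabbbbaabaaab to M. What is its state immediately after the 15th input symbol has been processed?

A

start at D
read 'a': D → C
read 'a': C → A
read 'b': A → A
read 'b': A → A
read 'a': A → A
read 'b': A → A
read 'b': A → A
read 'b': A → A
read 'b': A → A
read 'a': A → A
read 'a': A → A
read 'b': A → A
read 'a': A → A
read 'a': A → A
read 'a': A → A
After 15 symbols: A.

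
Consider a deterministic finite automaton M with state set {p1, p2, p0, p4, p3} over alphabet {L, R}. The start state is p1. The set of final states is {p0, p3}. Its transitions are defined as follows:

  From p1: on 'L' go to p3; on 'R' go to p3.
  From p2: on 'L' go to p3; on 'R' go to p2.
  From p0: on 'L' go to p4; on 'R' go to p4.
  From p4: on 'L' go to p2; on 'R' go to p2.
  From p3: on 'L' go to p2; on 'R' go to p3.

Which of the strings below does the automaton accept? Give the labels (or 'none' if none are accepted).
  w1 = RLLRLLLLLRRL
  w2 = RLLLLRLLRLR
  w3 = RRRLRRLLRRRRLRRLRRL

w1: Trace: p1 -R-> p3 -L-> p2 -L-> p3 -R-> p3 -L-> p2 -L-> p3 -L-> p2 -L-> p3 -L-> p2 -R-> p2 -R-> p2 -L-> p3  → end p3, accepted
w2: Trace: p1 -R-> p3 -L-> p2 -L-> p3 -L-> p2 -L-> p3 -R-> p3 -L-> p2 -L-> p3 -R-> p3 -L-> p2 -R-> p2  → end p2, rejected
w3: Trace: p1 -R-> p3 -R-> p3 -R-> p3 -L-> p2 -R-> p2 -R-> p2 -L-> p3 -L-> p2 -R-> p2 -R-> p2 -R-> p2 -R-> p2 -L-> p3 -R-> p3 -R-> p3 -L-> p2 -R-> p2 -R-> p2 -L-> p3  → end p3, accepted

w1, w3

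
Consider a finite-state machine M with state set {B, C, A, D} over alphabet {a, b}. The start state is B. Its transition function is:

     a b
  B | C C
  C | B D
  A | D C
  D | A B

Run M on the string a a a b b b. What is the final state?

C

start at B
read 'a': B → C
read 'a': C → B
read 'a': B → C
read 'b': C → D
read 'b': D → B
read 'b': B → C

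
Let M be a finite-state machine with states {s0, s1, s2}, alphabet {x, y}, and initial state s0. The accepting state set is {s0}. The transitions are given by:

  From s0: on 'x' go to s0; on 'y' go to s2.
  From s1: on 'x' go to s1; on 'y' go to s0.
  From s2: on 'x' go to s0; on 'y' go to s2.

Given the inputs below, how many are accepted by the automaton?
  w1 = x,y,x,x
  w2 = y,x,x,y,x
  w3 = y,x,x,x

w1: Trace: s0 -x-> s0 -y-> s2 -x-> s0 -x-> s0  → end s0, accepted
w2: Trace: s0 -y-> s2 -x-> s0 -x-> s0 -y-> s2 -x-> s0  → end s0, accepted
w3: Trace: s0 -y-> s2 -x-> s0 -x-> s0 -x-> s0  → end s0, accepted

3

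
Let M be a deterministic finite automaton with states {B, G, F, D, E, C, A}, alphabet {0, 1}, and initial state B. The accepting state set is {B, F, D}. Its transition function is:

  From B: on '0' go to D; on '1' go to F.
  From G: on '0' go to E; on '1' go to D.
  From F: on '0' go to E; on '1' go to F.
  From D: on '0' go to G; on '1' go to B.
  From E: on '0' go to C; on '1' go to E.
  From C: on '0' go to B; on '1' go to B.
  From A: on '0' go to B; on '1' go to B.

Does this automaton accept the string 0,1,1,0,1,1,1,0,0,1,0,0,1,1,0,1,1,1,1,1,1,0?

start at B
read '0': B → D
read '1': D → B
read '1': B → F
read '0': F → E
read '1': E → E
read '1': E → E
read '1': E → E
read '0': E → C
read '0': C → B
read '1': B → F
read '0': F → E
read '0': E → C
read '1': C → B
read '1': B → F
read '0': F → E
read '1': E → E
read '1': E → E
read '1': E → E
read '1': E → E
read '1': E → E
read '1': E → E
read '0': E → C
End state C is not accepting.

No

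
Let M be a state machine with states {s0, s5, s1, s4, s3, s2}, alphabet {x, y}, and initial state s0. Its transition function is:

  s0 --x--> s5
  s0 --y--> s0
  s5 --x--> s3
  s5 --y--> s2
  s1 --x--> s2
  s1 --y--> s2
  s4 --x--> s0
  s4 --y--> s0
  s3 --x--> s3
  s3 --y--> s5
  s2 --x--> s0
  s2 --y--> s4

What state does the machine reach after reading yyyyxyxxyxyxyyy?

s0

s0 → s0 → s0 → s0 → s0 → s5 → s2 → s0 → s5 → s2 → s0 → s0 → s5 → s2 → s4 → s0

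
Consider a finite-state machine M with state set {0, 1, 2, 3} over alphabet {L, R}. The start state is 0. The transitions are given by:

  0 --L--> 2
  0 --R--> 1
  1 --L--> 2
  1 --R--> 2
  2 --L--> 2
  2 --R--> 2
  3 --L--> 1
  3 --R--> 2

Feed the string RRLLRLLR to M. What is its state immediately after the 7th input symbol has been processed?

Trace: 0 -R-> 1 -R-> 2 -L-> 2 -L-> 2 -R-> 2 -L-> 2 -L-> 2
After 7 symbols: 2.

2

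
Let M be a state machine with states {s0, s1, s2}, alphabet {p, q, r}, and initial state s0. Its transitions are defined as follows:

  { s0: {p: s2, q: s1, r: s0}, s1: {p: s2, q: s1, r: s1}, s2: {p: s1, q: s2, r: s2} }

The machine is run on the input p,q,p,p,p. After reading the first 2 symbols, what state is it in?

start at s0
read 'p': s0 → s2
read 'q': s2 → s2
After 2 symbols: s2.

s2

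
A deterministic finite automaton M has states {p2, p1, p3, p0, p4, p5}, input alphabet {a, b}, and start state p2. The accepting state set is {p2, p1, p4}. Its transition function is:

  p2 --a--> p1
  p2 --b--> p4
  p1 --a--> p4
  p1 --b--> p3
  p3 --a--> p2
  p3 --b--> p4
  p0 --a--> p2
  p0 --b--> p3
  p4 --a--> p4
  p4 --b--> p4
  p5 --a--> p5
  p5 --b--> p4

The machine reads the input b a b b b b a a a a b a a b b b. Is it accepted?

Yes

Trace: p2 -b-> p4 -a-> p4 -b-> p4 -b-> p4 -b-> p4 -b-> p4 -a-> p4 -a-> p4 -a-> p4 -a-> p4 -b-> p4 -a-> p4 -a-> p4 -b-> p4 -b-> p4 -b-> p4
End state p4 is accepting.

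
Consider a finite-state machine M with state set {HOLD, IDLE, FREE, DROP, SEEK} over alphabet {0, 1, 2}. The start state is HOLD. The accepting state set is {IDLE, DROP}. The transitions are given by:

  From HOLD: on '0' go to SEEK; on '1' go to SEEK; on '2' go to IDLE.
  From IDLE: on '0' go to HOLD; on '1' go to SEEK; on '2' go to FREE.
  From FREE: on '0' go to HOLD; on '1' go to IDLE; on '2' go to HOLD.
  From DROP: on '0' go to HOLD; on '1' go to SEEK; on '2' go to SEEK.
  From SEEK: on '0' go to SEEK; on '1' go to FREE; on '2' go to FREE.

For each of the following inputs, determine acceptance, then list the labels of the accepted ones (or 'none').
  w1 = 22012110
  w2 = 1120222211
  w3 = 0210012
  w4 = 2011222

none

w1:
  start at HOLD
  read '2': HOLD → IDLE
  read '2': IDLE → FREE
  read '0': FREE → HOLD
  read '1': HOLD → SEEK
  read '2': SEEK → FREE
  read '1': FREE → IDLE
  read '1': IDLE → SEEK
  read '0': SEEK → SEEK
  end SEEK, rejected
w2:
  start at HOLD
  read '1': HOLD → SEEK
  read '1': SEEK → FREE
  read '2': FREE → HOLD
  read '0': HOLD → SEEK
  read '2': SEEK → FREE
  read '2': FREE → HOLD
  read '2': HOLD → IDLE
  read '2': IDLE → FREE
  read '1': FREE → IDLE
  read '1': IDLE → SEEK
  end SEEK, rejected
w3:
  start at HOLD
  read '0': HOLD → SEEK
  read '2': SEEK → FREE
  read '1': FREE → IDLE
  read '0': IDLE → HOLD
  read '0': HOLD → SEEK
  read '1': SEEK → FREE
  read '2': FREE → HOLD
  end HOLD, rejected
w4:
  start at HOLD
  read '2': HOLD → IDLE
  read '0': IDLE → HOLD
  read '1': HOLD → SEEK
  read '1': SEEK → FREE
  read '2': FREE → HOLD
  read '2': HOLD → IDLE
  read '2': IDLE → FREE
  end FREE, rejected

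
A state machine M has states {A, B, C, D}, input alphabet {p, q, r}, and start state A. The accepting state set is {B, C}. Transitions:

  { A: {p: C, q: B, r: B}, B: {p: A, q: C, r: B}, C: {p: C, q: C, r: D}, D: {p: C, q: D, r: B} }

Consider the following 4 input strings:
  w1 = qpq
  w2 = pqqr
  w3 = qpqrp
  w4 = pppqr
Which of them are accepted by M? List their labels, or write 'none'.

w1: A → B → A → B  → end B, accepted
w2: A → C → C → C → D  → end D, rejected
w3: A → B → A → B → B → A  → end A, rejected
w4: A → C → C → C → C → D  → end D, rejected

w1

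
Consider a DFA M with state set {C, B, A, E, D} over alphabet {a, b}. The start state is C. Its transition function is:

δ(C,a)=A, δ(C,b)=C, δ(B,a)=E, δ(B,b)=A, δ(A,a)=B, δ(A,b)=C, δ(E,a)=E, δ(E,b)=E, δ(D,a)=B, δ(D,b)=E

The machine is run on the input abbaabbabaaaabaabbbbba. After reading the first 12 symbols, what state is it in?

C → A → C → C → A → B → A → C → A → C → A → B → E
After 12 symbols: E.

E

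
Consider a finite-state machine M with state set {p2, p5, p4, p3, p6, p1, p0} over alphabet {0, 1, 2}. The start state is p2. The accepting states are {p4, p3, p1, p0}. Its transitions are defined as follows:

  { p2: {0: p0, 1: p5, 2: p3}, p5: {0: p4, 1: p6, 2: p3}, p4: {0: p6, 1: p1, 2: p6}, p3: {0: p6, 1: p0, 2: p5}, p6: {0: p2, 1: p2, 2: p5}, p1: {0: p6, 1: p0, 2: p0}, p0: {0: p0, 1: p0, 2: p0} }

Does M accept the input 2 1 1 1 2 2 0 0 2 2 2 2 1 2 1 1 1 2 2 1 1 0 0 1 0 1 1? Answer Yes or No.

p2 → p3 → p0 → p0 → p0 → p0 → p0 → p0 → p0 → p0 → p0 → p0 → p0 → p0 → p0 → p0 → p0 → p0 → p0 → p0 → p0 → p0 → p0 → p0 → p0 → p0 → p0 → p0
End state p0 is accepting.

Yes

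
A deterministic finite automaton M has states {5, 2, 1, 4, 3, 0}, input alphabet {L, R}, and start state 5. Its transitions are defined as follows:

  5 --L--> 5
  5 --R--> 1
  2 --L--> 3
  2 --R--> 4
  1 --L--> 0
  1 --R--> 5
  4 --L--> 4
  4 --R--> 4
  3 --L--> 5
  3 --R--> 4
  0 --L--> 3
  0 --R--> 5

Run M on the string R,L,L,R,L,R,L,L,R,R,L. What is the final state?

4

5 → 1 → 0 → 3 → 4 → 4 → 4 → 4 → 4 → 4 → 4 → 4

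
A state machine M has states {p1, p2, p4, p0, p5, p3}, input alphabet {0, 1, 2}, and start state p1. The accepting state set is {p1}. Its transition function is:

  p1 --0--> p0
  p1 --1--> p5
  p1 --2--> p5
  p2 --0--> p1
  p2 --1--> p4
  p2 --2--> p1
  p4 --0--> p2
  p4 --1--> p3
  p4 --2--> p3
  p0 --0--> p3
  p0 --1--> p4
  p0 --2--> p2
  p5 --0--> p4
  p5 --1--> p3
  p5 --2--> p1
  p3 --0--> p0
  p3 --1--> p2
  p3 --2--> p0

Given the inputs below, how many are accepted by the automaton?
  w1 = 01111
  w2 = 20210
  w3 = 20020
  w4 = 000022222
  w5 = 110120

w1:
  start at p1
  read '0': p1 → p0
  read '1': p0 → p4
  read '1': p4 → p3
  read '1': p3 → p2
  read '1': p2 → p4
  end p4, rejected
w2:
  start at p1
  read '2': p1 → p5
  read '0': p5 → p4
  read '2': p4 → p3
  read '1': p3 → p2
  read '0': p2 → p1
  end p1, accepted
w3:
  start at p1
  read '2': p1 → p5
  read '0': p5 → p4
  read '0': p4 → p2
  read '2': p2 → p1
  read '0': p1 → p0
  end p0, rejected
w4:
  start at p1
  read '0': p1 → p0
  read '0': p0 → p3
  read '0': p3 → p0
  read '0': p0 → p3
  read '2': p3 → p0
  read '2': p0 → p2
  read '2': p2 → p1
  read '2': p1 → p5
  read '2': p5 → p1
  end p1, accepted
w5:
  start at p1
  read '1': p1 → p5
  read '1': p5 → p3
  read '0': p3 → p0
  read '1': p0 → p4
  read '2': p4 → p3
  read '0': p3 → p0
  end p0, rejected

2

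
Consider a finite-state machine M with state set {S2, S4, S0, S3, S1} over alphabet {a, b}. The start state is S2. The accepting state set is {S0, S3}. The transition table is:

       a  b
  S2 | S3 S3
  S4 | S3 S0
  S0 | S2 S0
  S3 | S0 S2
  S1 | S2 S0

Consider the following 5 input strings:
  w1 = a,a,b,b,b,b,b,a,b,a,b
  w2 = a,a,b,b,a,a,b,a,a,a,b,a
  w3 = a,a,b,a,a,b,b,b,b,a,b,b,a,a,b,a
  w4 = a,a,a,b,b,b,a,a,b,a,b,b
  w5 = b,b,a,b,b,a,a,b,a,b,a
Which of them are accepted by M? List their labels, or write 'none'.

w1, w2, w3, w4

w1:
  start at S2
  read 'a': S2 → S3
  read 'a': S3 → S0
  read 'b': S0 → S0
  read 'b': S0 → S0
  read 'b': S0 → S0
  read 'b': S0 → S0
  read 'b': S0 → S0
  read 'a': S0 → S2
  read 'b': S2 → S3
  read 'a': S3 → S0
  read 'b': S0 → S0
  end S0, accepted
w2:
  start at S2
  read 'a': S2 → S3
  read 'a': S3 → S0
  read 'b': S0 → S0
  read 'b': S0 → S0
  read 'a': S0 → S2
  read 'a': S2 → S3
  read 'b': S3 → S2
  read 'a': S2 → S3
  read 'a': S3 → S0
  read 'a': S0 → S2
  read 'b': S2 → S3
  read 'a': S3 → S0
  end S0, accepted
w3:
  start at S2
  read 'a': S2 → S3
  read 'a': S3 → S0
  read 'b': S0 → S0
  read 'a': S0 → S2
  read 'a': S2 → S3
  read 'b': S3 → S2
  read 'b': S2 → S3
  read 'b': S3 → S2
  read 'b': S2 → S3
  read 'a': S3 → S0
  read 'b': S0 → S0
  read 'b': S0 → S0
  read 'a': S0 → S2
  read 'a': S2 → S3
  read 'b': S3 → S2
  read 'a': S2 → S3
  end S3, accepted
w4:
  start at S2
  read 'a': S2 → S3
  read 'a': S3 → S0
  read 'a': S0 → S2
  read 'b': S2 → S3
  read 'b': S3 → S2
  read 'b': S2 → S3
  read 'a': S3 → S0
  read 'a': S0 → S2
  read 'b': S2 → S3
  read 'a': S3 → S0
  read 'b': S0 → S0
  read 'b': S0 → S0
  end S0, accepted
w5:
  start at S2
  read 'b': S2 → S3
  read 'b': S3 → S2
  read 'a': S2 → S3
  read 'b': S3 → S2
  read 'b': S2 → S3
  read 'a': S3 → S0
  read 'a': S0 → S2
  read 'b': S2 → S3
  read 'a': S3 → S0
  read 'b': S0 → S0
  read 'a': S0 → S2
  end S2, rejected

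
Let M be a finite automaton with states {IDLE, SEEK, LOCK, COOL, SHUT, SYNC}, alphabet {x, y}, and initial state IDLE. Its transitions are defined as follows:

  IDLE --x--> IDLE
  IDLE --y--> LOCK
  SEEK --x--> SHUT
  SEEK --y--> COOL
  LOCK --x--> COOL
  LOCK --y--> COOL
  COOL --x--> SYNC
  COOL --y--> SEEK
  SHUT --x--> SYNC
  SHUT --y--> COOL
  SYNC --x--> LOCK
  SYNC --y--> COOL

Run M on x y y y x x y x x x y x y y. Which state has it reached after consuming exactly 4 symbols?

IDLE → IDLE → LOCK → COOL → SEEK
After 4 symbols: SEEK.

SEEK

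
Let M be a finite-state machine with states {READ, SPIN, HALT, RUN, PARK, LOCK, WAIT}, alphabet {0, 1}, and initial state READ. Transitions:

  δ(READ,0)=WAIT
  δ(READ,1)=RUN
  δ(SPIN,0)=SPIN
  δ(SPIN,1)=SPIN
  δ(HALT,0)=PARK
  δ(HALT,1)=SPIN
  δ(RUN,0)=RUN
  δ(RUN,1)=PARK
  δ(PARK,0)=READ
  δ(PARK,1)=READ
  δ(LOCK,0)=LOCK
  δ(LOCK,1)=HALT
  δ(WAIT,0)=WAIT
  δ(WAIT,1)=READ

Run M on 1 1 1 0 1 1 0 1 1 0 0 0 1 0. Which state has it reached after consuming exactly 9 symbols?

start at READ
read '1': READ → RUN
read '1': RUN → PARK
read '1': PARK → READ
read '0': READ → WAIT
read '1': WAIT → READ
read '1': READ → RUN
read '0': RUN → RUN
read '1': RUN → PARK
read '1': PARK → READ
After 9 symbols: READ.

READ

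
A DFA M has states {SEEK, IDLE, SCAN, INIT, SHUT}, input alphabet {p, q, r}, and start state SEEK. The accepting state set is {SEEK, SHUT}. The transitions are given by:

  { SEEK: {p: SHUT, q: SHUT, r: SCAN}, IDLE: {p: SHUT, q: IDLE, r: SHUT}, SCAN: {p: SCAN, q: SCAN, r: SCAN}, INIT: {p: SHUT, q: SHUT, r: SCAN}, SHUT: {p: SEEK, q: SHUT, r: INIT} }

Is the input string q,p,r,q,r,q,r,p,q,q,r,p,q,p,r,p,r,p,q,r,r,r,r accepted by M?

SEEK → SHUT → SEEK → SCAN → SCAN → SCAN → SCAN → SCAN → SCAN → SCAN → SCAN → SCAN → SCAN → SCAN → SCAN → SCAN → SCAN → SCAN → SCAN → SCAN → SCAN → SCAN → SCAN → SCAN
End state SCAN is not accepting.

No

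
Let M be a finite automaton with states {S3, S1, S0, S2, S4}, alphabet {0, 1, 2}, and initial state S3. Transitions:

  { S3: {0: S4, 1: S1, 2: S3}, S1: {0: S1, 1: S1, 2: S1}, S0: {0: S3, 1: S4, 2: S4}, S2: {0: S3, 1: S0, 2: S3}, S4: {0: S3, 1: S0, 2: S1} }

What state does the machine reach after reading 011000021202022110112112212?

S1

Trace: S3 -0-> S4 -1-> S0 -1-> S4 -0-> S3 -0-> S4 -0-> S3 -0-> S4 -2-> S1 -1-> S1 -2-> S1 -0-> S1 -2-> S1 -0-> S1 -2-> S1 -2-> S1 -1-> S1 -1-> S1 -0-> S1 -1-> S1 -1-> S1 -2-> S1 -1-> S1 -1-> S1 -2-> S1 -2-> S1 -1-> S1 -2-> S1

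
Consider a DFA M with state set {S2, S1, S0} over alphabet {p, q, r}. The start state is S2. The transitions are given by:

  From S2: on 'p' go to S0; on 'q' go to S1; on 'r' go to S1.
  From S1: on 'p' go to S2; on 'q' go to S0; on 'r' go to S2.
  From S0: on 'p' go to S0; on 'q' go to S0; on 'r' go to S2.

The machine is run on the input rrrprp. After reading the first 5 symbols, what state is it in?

S2 → S1 → S2 → S1 → S2 → S1
After 5 symbols: S1.

S1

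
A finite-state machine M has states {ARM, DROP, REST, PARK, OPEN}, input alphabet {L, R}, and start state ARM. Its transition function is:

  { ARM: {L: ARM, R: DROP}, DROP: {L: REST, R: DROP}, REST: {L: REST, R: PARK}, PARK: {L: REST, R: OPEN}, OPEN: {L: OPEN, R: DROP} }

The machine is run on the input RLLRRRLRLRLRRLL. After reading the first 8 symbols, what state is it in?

start at ARM
read 'R': ARM → DROP
read 'L': DROP → REST
read 'L': REST → REST
read 'R': REST → PARK
read 'R': PARK → OPEN
read 'R': OPEN → DROP
read 'L': DROP → REST
read 'R': REST → PARK
After 8 symbols: PARK.

PARK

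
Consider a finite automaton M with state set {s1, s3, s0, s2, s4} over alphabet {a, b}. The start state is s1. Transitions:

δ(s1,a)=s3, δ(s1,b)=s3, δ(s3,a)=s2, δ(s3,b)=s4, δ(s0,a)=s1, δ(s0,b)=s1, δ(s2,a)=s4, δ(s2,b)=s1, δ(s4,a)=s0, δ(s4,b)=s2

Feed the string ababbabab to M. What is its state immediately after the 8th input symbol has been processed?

start at s1
read 'a': s1 → s3
read 'b': s3 → s4
read 'a': s4 → s0
read 'b': s0 → s1
read 'b': s1 → s3
read 'a': s3 → s2
read 'b': s2 → s1
read 'a': s1 → s3
After 8 symbols: s3.

s3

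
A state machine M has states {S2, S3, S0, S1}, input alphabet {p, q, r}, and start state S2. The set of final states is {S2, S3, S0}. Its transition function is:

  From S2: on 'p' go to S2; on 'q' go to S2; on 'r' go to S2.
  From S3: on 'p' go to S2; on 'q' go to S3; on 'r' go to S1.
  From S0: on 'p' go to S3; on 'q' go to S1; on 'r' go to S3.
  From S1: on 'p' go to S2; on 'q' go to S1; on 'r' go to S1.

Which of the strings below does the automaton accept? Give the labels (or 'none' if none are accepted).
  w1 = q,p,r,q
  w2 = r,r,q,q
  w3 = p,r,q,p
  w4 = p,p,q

w1: Trace: S2 -q-> S2 -p-> S2 -r-> S2 -q-> S2  → end S2, accepted
w2: Trace: S2 -r-> S2 -r-> S2 -q-> S2 -q-> S2  → end S2, accepted
w3: Trace: S2 -p-> S2 -r-> S2 -q-> S2 -p-> S2  → end S2, accepted
w4: Trace: S2 -p-> S2 -p-> S2 -q-> S2  → end S2, accepted

w1, w2, w3, w4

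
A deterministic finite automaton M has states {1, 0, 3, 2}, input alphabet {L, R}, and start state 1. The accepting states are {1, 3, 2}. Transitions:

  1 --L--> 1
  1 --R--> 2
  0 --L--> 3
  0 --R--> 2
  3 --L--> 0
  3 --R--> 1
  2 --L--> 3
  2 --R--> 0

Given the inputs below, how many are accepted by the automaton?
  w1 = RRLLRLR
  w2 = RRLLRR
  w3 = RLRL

2

w1: Trace: 1 -R-> 2 -R-> 0 -L-> 3 -L-> 0 -R-> 2 -L-> 3 -R-> 1  → end 1, accepted
w2: Trace: 1 -R-> 2 -R-> 0 -L-> 3 -L-> 0 -R-> 2 -R-> 0  → end 0, rejected
w3: Trace: 1 -R-> 2 -L-> 3 -R-> 1 -L-> 1  → end 1, accepted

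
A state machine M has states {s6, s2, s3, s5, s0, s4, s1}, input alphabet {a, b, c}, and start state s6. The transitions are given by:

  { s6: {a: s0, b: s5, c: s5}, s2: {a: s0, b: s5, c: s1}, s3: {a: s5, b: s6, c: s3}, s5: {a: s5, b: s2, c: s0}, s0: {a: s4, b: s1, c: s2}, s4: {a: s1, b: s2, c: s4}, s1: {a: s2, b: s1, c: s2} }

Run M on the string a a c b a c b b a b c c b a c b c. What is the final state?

s6 → s0 → s4 → s4 → s2 → s0 → s2 → s5 → s2 → s0 → s1 → s2 → s1 → s1 → s2 → s1 → s1 → s2

s2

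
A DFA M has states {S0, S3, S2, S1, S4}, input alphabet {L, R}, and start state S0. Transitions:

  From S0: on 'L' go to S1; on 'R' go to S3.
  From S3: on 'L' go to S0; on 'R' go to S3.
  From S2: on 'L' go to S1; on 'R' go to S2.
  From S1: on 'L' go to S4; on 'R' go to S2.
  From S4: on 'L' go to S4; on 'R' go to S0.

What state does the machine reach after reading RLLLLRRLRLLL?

start at S0
read 'R': S0 → S3
read 'L': S3 → S0
read 'L': S0 → S1
read 'L': S1 → S4
read 'L': S4 → S4
read 'R': S4 → S0
read 'R': S0 → S3
read 'L': S3 → S0
read 'R': S0 → S3
read 'L': S3 → S0
read 'L': S0 → S1
read 'L': S1 → S4

S4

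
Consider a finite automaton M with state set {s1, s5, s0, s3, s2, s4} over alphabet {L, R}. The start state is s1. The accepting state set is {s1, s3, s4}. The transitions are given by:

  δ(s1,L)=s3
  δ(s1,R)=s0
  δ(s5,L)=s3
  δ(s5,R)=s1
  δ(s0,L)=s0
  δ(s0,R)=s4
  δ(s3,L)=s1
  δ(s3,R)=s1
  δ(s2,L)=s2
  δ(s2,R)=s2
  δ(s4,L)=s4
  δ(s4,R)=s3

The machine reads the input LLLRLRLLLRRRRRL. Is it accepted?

Yes

start at s1
read 'L': s1 → s3
read 'L': s3 → s1
read 'L': s1 → s3
read 'R': s3 → s1
read 'L': s1 → s3
read 'R': s3 → s1
read 'L': s1 → s3
read 'L': s3 → s1
read 'L': s1 → s3
read 'R': s3 → s1
read 'R': s1 → s0
read 'R': s0 → s4
read 'R': s4 → s3
read 'R': s3 → s1
read 'L': s1 → s3
End state s3 is accepting.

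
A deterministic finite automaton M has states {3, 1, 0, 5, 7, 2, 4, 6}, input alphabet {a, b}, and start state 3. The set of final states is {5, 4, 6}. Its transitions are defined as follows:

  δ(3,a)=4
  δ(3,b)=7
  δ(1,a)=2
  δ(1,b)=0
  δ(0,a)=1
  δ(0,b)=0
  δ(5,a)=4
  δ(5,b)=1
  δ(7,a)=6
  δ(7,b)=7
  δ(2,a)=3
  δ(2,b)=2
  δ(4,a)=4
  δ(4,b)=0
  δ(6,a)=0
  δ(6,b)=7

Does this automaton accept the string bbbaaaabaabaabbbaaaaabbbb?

Trace: 3 -b-> 7 -b-> 7 -b-> 7 -a-> 6 -a-> 0 -a-> 1 -a-> 2 -b-> 2 -a-> 3 -a-> 4 -b-> 0 -a-> 1 -a-> 2 -b-> 2 -b-> 2 -b-> 2 -a-> 3 -a-> 4 -a-> 4 -a-> 4 -a-> 4 -b-> 0 -b-> 0 -b-> 0 -b-> 0
End state 0 is not accepting.

No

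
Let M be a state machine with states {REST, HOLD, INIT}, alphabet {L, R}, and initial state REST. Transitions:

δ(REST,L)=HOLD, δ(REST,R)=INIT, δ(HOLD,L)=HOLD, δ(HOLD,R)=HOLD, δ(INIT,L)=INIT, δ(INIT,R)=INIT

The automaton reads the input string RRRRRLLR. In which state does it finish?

start at REST
read 'R': REST → INIT
read 'R': INIT → INIT
read 'R': INIT → INIT
read 'R': INIT → INIT
read 'R': INIT → INIT
read 'L': INIT → INIT
read 'L': INIT → INIT
read 'R': INIT → INIT

INIT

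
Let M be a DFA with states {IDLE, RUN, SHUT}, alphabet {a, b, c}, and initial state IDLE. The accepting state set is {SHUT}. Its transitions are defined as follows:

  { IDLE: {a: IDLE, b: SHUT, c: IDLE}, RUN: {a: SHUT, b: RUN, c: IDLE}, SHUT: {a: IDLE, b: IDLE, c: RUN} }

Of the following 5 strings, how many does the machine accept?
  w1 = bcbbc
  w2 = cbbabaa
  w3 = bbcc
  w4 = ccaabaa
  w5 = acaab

w1:
  start at IDLE
  read 'b': IDLE → SHUT
  read 'c': SHUT → RUN
  read 'b': RUN → RUN
  read 'b': RUN → RUN
  read 'c': RUN → IDLE
  end IDLE, rejected
w2:
  start at IDLE
  read 'c': IDLE → IDLE
  read 'b': IDLE → SHUT
  read 'b': SHUT → IDLE
  read 'a': IDLE → IDLE
  read 'b': IDLE → SHUT
  read 'a': SHUT → IDLE
  read 'a': IDLE → IDLE
  end IDLE, rejected
w3:
  start at IDLE
  read 'b': IDLE → SHUT
  read 'b': SHUT → IDLE
  read 'c': IDLE → IDLE
  read 'c': IDLE → IDLE
  end IDLE, rejected
w4:
  start at IDLE
  read 'c': IDLE → IDLE
  read 'c': IDLE → IDLE
  read 'a': IDLE → IDLE
  read 'a': IDLE → IDLE
  read 'b': IDLE → SHUT
  read 'a': SHUT → IDLE
  read 'a': IDLE → IDLE
  end IDLE, rejected
w5:
  start at IDLE
  read 'a': IDLE → IDLE
  read 'c': IDLE → IDLE
  read 'a': IDLE → IDLE
  read 'a': IDLE → IDLE
  read 'b': IDLE → SHUT
  end SHUT, accepted

1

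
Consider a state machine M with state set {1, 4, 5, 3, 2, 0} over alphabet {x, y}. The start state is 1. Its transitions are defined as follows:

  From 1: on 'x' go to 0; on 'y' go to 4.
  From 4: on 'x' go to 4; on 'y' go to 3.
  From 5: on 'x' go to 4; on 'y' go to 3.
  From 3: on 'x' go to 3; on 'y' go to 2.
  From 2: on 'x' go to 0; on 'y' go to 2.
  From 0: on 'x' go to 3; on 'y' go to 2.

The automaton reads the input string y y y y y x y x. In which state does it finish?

start at 1
read 'y': 1 → 4
read 'y': 4 → 3
read 'y': 3 → 2
read 'y': 2 → 2
read 'y': 2 → 2
read 'x': 2 → 0
read 'y': 0 → 2
read 'x': 2 → 0

0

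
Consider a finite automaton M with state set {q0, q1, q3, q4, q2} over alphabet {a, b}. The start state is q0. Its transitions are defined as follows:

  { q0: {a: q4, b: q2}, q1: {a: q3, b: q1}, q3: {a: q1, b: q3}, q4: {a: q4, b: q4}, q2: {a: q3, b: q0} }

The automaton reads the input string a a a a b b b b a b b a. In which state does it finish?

Trace: q0 -a-> q4 -a-> q4 -a-> q4 -a-> q4 -b-> q4 -b-> q4 -b-> q4 -b-> q4 -a-> q4 -b-> q4 -b-> q4 -a-> q4

q4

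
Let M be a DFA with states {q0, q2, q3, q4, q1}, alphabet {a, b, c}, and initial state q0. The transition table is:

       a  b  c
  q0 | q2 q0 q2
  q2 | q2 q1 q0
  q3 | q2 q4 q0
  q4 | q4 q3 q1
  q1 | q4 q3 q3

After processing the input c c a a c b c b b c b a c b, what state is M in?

q0

q0 → q2 → q0 → q2 → q2 → q0 → q0 → q2 → q1 → q3 → q0 → q0 → q2 → q0 → q0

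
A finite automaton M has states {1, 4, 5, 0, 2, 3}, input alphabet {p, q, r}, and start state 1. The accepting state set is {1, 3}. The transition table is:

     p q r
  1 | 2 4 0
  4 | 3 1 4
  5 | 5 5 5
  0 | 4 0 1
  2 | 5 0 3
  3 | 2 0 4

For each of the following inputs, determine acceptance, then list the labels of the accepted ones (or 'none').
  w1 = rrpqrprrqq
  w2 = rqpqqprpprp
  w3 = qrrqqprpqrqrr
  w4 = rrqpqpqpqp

w1: 1 → 0 → 1 → 2 → 0 → 1 → 2 → 3 → 4 → 1 → 4  → end 4, rejected
w2: 1 → 0 → 0 → 4 → 1 → 4 → 3 → 4 → 3 → 2 → 3 → 2  → end 2, rejected
w3: 1 → 4 → 4 → 4 → 1 → 4 → 3 → 4 → 3 → 0 → 1 → 4 → 4 → 4  → end 4, rejected
w4: 1 → 0 → 1 → 4 → 3 → 0 → 4 → 1 → 2 → 0 → 4  → end 4, rejected

none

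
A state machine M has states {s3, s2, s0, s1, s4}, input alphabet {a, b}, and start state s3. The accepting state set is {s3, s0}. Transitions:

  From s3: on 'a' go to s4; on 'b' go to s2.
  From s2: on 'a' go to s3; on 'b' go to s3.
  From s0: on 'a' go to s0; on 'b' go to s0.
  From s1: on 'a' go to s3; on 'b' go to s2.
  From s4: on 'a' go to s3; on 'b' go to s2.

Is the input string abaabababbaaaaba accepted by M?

start at s3
read 'a': s3 → s4
read 'b': s4 → s2
read 'a': s2 → s3
read 'a': s3 → s4
read 'b': s4 → s2
read 'a': s2 → s3
read 'b': s3 → s2
read 'a': s2 → s3
read 'b': s3 → s2
read 'b': s2 → s3
read 'a': s3 → s4
read 'a': s4 → s3
read 'a': s3 → s4
read 'a': s4 → s3
read 'b': s3 → s2
read 'a': s2 → s3
End state s3 is accepting.

Yes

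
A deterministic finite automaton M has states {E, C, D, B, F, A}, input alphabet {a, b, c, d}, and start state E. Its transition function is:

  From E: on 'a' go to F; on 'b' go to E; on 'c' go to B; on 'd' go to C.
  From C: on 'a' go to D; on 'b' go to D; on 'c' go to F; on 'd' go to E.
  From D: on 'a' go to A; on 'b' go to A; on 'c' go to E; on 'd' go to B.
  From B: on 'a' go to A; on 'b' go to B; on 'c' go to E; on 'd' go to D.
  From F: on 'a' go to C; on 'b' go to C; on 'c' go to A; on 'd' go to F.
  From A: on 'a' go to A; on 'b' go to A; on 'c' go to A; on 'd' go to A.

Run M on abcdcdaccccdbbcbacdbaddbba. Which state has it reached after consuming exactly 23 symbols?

start at E
read 'a': E → F
read 'b': F → C
read 'c': C → F
read 'd': F → F
read 'c': F → A
read 'd': A → A
read 'a': A → A
read 'c': A → A
read 'c': A → A
read 'c': A → A
read 'c': A → A
read 'd': A → A
read 'b': A → A
read 'b': A → A
read 'c': A → A
read 'b': A → A
read 'a': A → A
read 'c': A → A
read 'd': A → A
read 'b': A → A
read 'a': A → A
read 'd': A → A
read 'd': A → A
After 23 symbols: A.

A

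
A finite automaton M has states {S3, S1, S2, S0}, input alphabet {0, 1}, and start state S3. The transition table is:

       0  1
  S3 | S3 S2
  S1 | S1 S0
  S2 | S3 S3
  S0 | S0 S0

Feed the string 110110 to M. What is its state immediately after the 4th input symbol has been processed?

Trace: S3 -1-> S2 -1-> S3 -0-> S3 -1-> S2
After 4 symbols: S2.

S2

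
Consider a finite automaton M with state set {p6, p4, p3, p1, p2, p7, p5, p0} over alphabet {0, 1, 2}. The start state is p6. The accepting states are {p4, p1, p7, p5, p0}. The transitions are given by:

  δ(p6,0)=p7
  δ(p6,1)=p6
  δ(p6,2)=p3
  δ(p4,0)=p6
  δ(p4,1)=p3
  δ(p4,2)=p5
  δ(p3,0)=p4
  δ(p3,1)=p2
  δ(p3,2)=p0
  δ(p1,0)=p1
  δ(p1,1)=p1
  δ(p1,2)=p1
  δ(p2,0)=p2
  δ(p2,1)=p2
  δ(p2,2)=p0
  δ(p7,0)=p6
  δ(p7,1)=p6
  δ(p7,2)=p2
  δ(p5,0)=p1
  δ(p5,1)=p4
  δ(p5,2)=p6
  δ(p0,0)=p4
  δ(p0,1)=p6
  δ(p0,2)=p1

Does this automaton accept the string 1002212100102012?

Yes

Trace: p6 -1-> p6 -0-> p7 -0-> p6 -2-> p3 -2-> p0 -1-> p6 -2-> p3 -1-> p2 -0-> p2 -0-> p2 -1-> p2 -0-> p2 -2-> p0 -0-> p4 -1-> p3 -2-> p0
End state p0 is accepting.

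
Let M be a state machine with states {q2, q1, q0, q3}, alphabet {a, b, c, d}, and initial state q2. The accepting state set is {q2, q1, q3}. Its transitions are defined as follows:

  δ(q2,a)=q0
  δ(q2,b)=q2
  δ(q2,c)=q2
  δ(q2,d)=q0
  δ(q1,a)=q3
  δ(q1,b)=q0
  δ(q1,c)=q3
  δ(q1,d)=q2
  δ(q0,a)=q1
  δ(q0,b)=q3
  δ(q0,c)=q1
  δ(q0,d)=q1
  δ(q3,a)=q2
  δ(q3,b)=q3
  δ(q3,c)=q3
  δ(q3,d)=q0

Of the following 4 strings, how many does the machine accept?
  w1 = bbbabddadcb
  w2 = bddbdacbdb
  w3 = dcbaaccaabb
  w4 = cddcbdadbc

w1:
  start at q2
  read 'b': q2 → q2
  read 'b': q2 → q2
  read 'b': q2 → q2
  read 'a': q2 → q0
  read 'b': q0 → q3
  read 'd': q3 → q0
  read 'd': q0 → q1
  read 'a': q1 → q3
  read 'd': q3 → q0
  read 'c': q0 → q1
  read 'b': q1 → q0
  end q0, rejected
w2:
  start at q2
  read 'b': q2 → q2
  read 'd': q2 → q0
  read 'd': q0 → q1
  read 'b': q1 → q0
  read 'd': q0 → q1
  read 'a': q1 → q3
  read 'c': q3 → q3
  read 'b': q3 → q3
  read 'd': q3 → q0
  read 'b': q0 → q3
  end q3, accepted
w3:
  start at q2
  read 'd': q2 → q0
  read 'c': q0 → q1
  read 'b': q1 → q0
  read 'a': q0 → q1
  read 'a': q1 → q3
  read 'c': q3 → q3
  read 'c': q3 → q3
  read 'a': q3 → q2
  read 'a': q2 → q0
  read 'b': q0 → q3
  read 'b': q3 → q3
  end q3, accepted
w4:
  start at q2
  read 'c': q2 → q2
  read 'd': q2 → q0
  read 'd': q0 → q1
  read 'c': q1 → q3
  read 'b': q3 → q3
  read 'd': q3 → q0
  read 'a': q0 → q1
  read 'd': q1 → q2
  read 'b': q2 → q2
  read 'c': q2 → q2
  end q2, accepted

3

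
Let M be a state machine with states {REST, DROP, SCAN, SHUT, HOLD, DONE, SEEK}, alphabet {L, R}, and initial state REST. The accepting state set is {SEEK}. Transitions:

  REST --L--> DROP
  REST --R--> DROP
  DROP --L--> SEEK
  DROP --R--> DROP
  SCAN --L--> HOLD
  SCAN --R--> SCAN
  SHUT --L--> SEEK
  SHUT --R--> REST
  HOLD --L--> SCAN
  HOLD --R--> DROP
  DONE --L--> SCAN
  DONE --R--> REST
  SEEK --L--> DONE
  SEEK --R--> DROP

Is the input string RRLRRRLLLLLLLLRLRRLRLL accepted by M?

Trace: REST -R-> DROP -R-> DROP -L-> SEEK -R-> DROP -R-> DROP -R-> DROP -L-> SEEK -L-> DONE -L-> SCAN -L-> HOLD -L-> SCAN -L-> HOLD -L-> SCAN -L-> HOLD -R-> DROP -L-> SEEK -R-> DROP -R-> DROP -L-> SEEK -R-> DROP -L-> SEEK -L-> DONE
End state DONE is not accepting.

No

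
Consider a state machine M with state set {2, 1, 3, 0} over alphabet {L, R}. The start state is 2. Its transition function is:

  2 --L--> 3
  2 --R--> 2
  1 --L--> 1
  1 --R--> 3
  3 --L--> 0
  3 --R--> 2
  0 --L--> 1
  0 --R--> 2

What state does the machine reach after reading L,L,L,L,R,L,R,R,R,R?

2

Trace: 2 -L-> 3 -L-> 0 -L-> 1 -L-> 1 -R-> 3 -L-> 0 -R-> 2 -R-> 2 -R-> 2 -R-> 2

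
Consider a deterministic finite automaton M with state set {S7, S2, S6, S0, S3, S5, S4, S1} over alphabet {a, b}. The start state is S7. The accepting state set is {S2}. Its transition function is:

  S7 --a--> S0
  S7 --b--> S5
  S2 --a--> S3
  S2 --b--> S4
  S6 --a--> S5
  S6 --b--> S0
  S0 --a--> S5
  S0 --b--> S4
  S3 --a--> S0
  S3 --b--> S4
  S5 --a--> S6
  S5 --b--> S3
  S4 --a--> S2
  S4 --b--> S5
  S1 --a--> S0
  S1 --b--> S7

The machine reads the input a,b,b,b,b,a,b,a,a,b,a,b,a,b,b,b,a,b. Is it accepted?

No

start at S7
read 'a': S7 → S0
read 'b': S0 → S4
read 'b': S4 → S5
read 'b': S5 → S3
read 'b': S3 → S4
read 'a': S4 → S2
read 'b': S2 → S4
read 'a': S4 → S2
read 'a': S2 → S3
read 'b': S3 → S4
read 'a': S4 → S2
read 'b': S2 → S4
read 'a': S4 → S2
read 'b': S2 → S4
read 'b': S4 → S5
read 'b': S5 → S3
read 'a': S3 → S0
read 'b': S0 → S4
End state S4 is not accepting.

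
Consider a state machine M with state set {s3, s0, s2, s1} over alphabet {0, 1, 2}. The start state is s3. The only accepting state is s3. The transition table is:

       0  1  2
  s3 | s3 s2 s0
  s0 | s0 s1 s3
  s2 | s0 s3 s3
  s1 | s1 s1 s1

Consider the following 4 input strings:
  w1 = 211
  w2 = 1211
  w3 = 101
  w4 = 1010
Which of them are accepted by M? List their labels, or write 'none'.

w1:
  start at s3
  read '2': s3 → s0
  read '1': s0 → s1
  read '1': s1 → s1
  end s1, rejected
w2:
  start at s3
  read '1': s3 → s2
  read '2': s2 → s3
  read '1': s3 → s2
  read '1': s2 → s3
  end s3, accepted
w3:
  start at s3
  read '1': s3 → s2
  read '0': s2 → s0
  read '1': s0 → s1
  end s1, rejected
w4:
  start at s3
  read '1': s3 → s2
  read '0': s2 → s0
  read '1': s0 → s1
  read '0': s1 → s1
  end s1, rejected

w2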